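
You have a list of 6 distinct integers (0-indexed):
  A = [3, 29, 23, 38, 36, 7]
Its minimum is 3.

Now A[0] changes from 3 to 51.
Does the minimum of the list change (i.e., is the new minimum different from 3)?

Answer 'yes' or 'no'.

Old min = 3
Change: A[0] 3 -> 51
Changed element was the min; new min must be rechecked.
New min = 7; changed? yes

Answer: yes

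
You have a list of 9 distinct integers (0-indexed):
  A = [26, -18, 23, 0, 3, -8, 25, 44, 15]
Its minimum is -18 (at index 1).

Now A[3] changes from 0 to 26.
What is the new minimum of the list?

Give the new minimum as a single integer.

Answer: -18

Derivation:
Old min = -18 (at index 1)
Change: A[3] 0 -> 26
Changed element was NOT the old min.
  New min = min(old_min, new_val) = min(-18, 26) = -18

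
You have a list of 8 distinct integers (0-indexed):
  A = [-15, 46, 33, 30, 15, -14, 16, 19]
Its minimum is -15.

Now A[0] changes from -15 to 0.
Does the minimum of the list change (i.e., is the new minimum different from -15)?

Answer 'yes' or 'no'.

Answer: yes

Derivation:
Old min = -15
Change: A[0] -15 -> 0
Changed element was the min; new min must be rechecked.
New min = -14; changed? yes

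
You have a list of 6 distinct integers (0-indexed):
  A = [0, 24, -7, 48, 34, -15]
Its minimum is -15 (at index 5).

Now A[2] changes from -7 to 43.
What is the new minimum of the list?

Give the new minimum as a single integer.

Old min = -15 (at index 5)
Change: A[2] -7 -> 43
Changed element was NOT the old min.
  New min = min(old_min, new_val) = min(-15, 43) = -15

Answer: -15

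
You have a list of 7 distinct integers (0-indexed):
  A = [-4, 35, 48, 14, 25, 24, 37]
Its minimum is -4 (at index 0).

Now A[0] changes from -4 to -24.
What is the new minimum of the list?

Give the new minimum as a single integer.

Old min = -4 (at index 0)
Change: A[0] -4 -> -24
Changed element WAS the min. Need to check: is -24 still <= all others?
  Min of remaining elements: 14
  New min = min(-24, 14) = -24

Answer: -24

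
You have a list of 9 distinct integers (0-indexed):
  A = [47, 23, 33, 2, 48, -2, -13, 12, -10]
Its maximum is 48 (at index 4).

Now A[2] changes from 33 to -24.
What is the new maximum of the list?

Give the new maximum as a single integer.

Answer: 48

Derivation:
Old max = 48 (at index 4)
Change: A[2] 33 -> -24
Changed element was NOT the old max.
  New max = max(old_max, new_val) = max(48, -24) = 48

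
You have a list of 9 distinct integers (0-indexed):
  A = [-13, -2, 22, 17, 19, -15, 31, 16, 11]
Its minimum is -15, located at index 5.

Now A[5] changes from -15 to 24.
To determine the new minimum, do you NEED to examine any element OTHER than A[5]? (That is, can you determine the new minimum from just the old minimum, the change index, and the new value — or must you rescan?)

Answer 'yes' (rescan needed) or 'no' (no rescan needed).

Old min = -15 at index 5
Change at index 5: -15 -> 24
Index 5 WAS the min and new value 24 > old min -15. Must rescan other elements to find the new min.
Needs rescan: yes

Answer: yes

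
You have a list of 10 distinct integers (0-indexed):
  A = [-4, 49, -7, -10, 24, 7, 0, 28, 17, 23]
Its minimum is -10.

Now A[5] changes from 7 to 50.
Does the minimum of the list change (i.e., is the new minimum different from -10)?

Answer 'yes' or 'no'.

Old min = -10
Change: A[5] 7 -> 50
Changed element was NOT the min; min changes only if 50 < -10.
New min = -10; changed? no

Answer: no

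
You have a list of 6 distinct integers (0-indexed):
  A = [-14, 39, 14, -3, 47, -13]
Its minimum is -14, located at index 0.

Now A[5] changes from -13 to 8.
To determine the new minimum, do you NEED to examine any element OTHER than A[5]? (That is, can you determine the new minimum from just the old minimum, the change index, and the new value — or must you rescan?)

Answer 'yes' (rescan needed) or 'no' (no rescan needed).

Answer: no

Derivation:
Old min = -14 at index 0
Change at index 5: -13 -> 8
Index 5 was NOT the min. New min = min(-14, 8). No rescan of other elements needed.
Needs rescan: no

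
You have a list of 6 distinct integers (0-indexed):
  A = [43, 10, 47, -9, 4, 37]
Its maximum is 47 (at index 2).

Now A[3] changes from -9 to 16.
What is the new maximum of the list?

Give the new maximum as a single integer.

Old max = 47 (at index 2)
Change: A[3] -9 -> 16
Changed element was NOT the old max.
  New max = max(old_max, new_val) = max(47, 16) = 47

Answer: 47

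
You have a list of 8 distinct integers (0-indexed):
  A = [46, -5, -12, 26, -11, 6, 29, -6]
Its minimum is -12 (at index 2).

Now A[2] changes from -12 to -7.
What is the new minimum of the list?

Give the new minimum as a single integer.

Old min = -12 (at index 2)
Change: A[2] -12 -> -7
Changed element WAS the min. Need to check: is -7 still <= all others?
  Min of remaining elements: -11
  New min = min(-7, -11) = -11

Answer: -11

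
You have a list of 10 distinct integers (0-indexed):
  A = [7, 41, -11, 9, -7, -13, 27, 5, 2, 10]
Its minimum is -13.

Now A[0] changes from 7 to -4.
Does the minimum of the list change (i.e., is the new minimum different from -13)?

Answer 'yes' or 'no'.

Old min = -13
Change: A[0] 7 -> -4
Changed element was NOT the min; min changes only if -4 < -13.
New min = -13; changed? no

Answer: no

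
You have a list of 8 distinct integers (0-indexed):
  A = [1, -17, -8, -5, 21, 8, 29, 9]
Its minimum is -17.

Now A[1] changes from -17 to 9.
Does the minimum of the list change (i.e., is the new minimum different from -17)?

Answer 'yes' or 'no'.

Answer: yes

Derivation:
Old min = -17
Change: A[1] -17 -> 9
Changed element was the min; new min must be rechecked.
New min = -8; changed? yes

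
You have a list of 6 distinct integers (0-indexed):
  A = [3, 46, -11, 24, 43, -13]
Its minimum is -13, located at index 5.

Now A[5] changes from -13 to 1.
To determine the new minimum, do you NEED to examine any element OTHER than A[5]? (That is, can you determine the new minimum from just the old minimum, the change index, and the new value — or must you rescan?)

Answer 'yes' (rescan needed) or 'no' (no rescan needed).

Answer: yes

Derivation:
Old min = -13 at index 5
Change at index 5: -13 -> 1
Index 5 WAS the min and new value 1 > old min -13. Must rescan other elements to find the new min.
Needs rescan: yes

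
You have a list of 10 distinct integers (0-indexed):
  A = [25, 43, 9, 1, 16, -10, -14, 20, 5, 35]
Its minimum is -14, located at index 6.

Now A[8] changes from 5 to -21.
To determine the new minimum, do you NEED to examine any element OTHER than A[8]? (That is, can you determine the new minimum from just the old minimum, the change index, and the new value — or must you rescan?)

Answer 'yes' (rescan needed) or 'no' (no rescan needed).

Old min = -14 at index 6
Change at index 8: 5 -> -21
Index 8 was NOT the min. New min = min(-14, -21). No rescan of other elements needed.
Needs rescan: no

Answer: no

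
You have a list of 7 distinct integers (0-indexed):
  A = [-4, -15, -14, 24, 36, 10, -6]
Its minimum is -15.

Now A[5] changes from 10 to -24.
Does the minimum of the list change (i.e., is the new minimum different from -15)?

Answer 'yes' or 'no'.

Old min = -15
Change: A[5] 10 -> -24
Changed element was NOT the min; min changes only if -24 < -15.
New min = -24; changed? yes

Answer: yes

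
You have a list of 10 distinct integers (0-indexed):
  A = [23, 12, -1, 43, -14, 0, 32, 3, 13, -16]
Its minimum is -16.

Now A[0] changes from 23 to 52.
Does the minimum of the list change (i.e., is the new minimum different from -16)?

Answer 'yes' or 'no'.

Answer: no

Derivation:
Old min = -16
Change: A[0] 23 -> 52
Changed element was NOT the min; min changes only if 52 < -16.
New min = -16; changed? no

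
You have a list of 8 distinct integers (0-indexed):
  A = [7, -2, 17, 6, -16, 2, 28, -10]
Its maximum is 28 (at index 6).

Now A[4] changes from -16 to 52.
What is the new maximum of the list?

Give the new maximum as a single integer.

Answer: 52

Derivation:
Old max = 28 (at index 6)
Change: A[4] -16 -> 52
Changed element was NOT the old max.
  New max = max(old_max, new_val) = max(28, 52) = 52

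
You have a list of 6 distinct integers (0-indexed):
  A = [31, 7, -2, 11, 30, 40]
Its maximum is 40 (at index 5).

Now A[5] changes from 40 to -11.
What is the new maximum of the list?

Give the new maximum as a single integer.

Old max = 40 (at index 5)
Change: A[5] 40 -> -11
Changed element WAS the max -> may need rescan.
  Max of remaining elements: 31
  New max = max(-11, 31) = 31

Answer: 31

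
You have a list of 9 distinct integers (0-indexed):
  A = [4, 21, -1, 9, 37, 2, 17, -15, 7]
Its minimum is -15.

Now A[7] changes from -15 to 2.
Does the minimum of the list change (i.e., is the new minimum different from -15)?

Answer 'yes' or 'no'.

Answer: yes

Derivation:
Old min = -15
Change: A[7] -15 -> 2
Changed element was the min; new min must be rechecked.
New min = -1; changed? yes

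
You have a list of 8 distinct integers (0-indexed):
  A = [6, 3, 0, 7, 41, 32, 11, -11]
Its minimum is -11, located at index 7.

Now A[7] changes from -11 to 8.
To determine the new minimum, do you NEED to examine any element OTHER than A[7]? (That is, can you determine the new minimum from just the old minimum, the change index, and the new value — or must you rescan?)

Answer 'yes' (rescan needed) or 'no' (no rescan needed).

Old min = -11 at index 7
Change at index 7: -11 -> 8
Index 7 WAS the min and new value 8 > old min -11. Must rescan other elements to find the new min.
Needs rescan: yes

Answer: yes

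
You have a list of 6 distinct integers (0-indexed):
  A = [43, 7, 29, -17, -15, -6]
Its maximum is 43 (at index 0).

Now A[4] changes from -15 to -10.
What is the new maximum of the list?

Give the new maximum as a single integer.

Old max = 43 (at index 0)
Change: A[4] -15 -> -10
Changed element was NOT the old max.
  New max = max(old_max, new_val) = max(43, -10) = 43

Answer: 43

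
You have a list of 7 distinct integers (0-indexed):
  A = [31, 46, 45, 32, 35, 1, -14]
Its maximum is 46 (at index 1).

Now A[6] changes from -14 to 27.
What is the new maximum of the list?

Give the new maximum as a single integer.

Answer: 46

Derivation:
Old max = 46 (at index 1)
Change: A[6] -14 -> 27
Changed element was NOT the old max.
  New max = max(old_max, new_val) = max(46, 27) = 46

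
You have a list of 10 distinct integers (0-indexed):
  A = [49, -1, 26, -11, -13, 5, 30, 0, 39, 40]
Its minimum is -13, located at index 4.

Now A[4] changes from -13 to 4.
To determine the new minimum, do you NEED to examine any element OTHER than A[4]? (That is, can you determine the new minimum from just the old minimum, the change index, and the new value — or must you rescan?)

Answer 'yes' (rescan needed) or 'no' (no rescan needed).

Old min = -13 at index 4
Change at index 4: -13 -> 4
Index 4 WAS the min and new value 4 > old min -13. Must rescan other elements to find the new min.
Needs rescan: yes

Answer: yes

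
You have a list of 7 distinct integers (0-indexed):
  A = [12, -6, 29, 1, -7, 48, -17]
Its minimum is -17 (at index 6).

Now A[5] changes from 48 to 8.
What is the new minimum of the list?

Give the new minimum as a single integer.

Answer: -17

Derivation:
Old min = -17 (at index 6)
Change: A[5] 48 -> 8
Changed element was NOT the old min.
  New min = min(old_min, new_val) = min(-17, 8) = -17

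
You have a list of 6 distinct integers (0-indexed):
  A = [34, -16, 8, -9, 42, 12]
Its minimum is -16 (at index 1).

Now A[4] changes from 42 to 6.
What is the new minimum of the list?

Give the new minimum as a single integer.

Answer: -16

Derivation:
Old min = -16 (at index 1)
Change: A[4] 42 -> 6
Changed element was NOT the old min.
  New min = min(old_min, new_val) = min(-16, 6) = -16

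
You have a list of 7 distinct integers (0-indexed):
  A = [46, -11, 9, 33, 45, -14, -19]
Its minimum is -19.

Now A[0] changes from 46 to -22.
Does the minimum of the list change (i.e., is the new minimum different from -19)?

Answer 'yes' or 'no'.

Answer: yes

Derivation:
Old min = -19
Change: A[0] 46 -> -22
Changed element was NOT the min; min changes only if -22 < -19.
New min = -22; changed? yes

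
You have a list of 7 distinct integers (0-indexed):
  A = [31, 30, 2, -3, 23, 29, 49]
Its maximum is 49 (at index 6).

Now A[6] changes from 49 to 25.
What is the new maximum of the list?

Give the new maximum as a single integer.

Old max = 49 (at index 6)
Change: A[6] 49 -> 25
Changed element WAS the max -> may need rescan.
  Max of remaining elements: 31
  New max = max(25, 31) = 31

Answer: 31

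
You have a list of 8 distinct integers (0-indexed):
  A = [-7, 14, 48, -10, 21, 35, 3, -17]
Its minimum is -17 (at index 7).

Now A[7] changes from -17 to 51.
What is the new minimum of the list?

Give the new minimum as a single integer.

Old min = -17 (at index 7)
Change: A[7] -17 -> 51
Changed element WAS the min. Need to check: is 51 still <= all others?
  Min of remaining elements: -10
  New min = min(51, -10) = -10

Answer: -10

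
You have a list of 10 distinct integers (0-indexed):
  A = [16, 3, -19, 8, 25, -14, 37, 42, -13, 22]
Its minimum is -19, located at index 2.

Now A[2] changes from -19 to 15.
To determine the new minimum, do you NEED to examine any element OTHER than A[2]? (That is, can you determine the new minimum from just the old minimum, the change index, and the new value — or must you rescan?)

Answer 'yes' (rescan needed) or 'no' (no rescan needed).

Answer: yes

Derivation:
Old min = -19 at index 2
Change at index 2: -19 -> 15
Index 2 WAS the min and new value 15 > old min -19. Must rescan other elements to find the new min.
Needs rescan: yes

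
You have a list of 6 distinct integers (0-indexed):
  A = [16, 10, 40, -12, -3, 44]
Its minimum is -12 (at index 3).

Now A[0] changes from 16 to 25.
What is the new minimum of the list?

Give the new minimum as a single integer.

Old min = -12 (at index 3)
Change: A[0] 16 -> 25
Changed element was NOT the old min.
  New min = min(old_min, new_val) = min(-12, 25) = -12

Answer: -12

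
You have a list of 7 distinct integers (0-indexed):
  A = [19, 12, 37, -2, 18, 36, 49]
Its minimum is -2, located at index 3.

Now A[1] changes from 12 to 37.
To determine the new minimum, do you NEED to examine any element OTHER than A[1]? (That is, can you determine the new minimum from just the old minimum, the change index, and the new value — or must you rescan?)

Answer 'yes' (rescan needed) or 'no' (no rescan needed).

Old min = -2 at index 3
Change at index 1: 12 -> 37
Index 1 was NOT the min. New min = min(-2, 37). No rescan of other elements needed.
Needs rescan: no

Answer: no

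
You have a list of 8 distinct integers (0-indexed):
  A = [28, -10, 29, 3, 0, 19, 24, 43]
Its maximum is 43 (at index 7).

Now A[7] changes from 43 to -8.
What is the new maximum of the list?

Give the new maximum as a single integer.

Old max = 43 (at index 7)
Change: A[7] 43 -> -8
Changed element WAS the max -> may need rescan.
  Max of remaining elements: 29
  New max = max(-8, 29) = 29

Answer: 29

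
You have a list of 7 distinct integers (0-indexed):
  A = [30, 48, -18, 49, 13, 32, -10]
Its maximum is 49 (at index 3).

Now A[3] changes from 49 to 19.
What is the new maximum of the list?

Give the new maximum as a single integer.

Old max = 49 (at index 3)
Change: A[3] 49 -> 19
Changed element WAS the max -> may need rescan.
  Max of remaining elements: 48
  New max = max(19, 48) = 48

Answer: 48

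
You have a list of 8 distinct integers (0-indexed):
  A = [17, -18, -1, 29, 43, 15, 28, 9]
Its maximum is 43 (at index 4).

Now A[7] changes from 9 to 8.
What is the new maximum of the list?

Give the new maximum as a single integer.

Answer: 43

Derivation:
Old max = 43 (at index 4)
Change: A[7] 9 -> 8
Changed element was NOT the old max.
  New max = max(old_max, new_val) = max(43, 8) = 43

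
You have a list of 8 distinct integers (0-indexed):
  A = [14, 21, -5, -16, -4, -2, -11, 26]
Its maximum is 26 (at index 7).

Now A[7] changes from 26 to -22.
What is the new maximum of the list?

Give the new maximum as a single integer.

Old max = 26 (at index 7)
Change: A[7] 26 -> -22
Changed element WAS the max -> may need rescan.
  Max of remaining elements: 21
  New max = max(-22, 21) = 21

Answer: 21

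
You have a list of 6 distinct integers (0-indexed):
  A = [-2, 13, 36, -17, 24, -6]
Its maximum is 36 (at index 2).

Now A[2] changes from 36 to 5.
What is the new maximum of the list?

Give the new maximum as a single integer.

Answer: 24

Derivation:
Old max = 36 (at index 2)
Change: A[2] 36 -> 5
Changed element WAS the max -> may need rescan.
  Max of remaining elements: 24
  New max = max(5, 24) = 24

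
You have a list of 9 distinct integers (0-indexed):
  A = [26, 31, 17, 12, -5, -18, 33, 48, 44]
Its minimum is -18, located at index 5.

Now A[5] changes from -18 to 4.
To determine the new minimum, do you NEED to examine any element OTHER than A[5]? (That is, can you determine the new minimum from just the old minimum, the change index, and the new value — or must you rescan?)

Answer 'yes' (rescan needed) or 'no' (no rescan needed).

Answer: yes

Derivation:
Old min = -18 at index 5
Change at index 5: -18 -> 4
Index 5 WAS the min and new value 4 > old min -18. Must rescan other elements to find the new min.
Needs rescan: yes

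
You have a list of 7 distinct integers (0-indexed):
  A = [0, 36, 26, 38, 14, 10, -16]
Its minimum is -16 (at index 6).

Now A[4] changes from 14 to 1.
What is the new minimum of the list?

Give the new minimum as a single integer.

Answer: -16

Derivation:
Old min = -16 (at index 6)
Change: A[4] 14 -> 1
Changed element was NOT the old min.
  New min = min(old_min, new_val) = min(-16, 1) = -16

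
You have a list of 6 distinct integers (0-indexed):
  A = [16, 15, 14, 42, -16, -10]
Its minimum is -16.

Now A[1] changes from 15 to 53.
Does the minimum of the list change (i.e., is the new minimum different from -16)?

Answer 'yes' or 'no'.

Answer: no

Derivation:
Old min = -16
Change: A[1] 15 -> 53
Changed element was NOT the min; min changes only if 53 < -16.
New min = -16; changed? no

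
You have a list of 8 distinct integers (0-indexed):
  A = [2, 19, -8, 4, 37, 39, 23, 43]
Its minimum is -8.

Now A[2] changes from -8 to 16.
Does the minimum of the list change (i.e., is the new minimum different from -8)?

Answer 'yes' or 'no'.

Answer: yes

Derivation:
Old min = -8
Change: A[2] -8 -> 16
Changed element was the min; new min must be rechecked.
New min = 2; changed? yes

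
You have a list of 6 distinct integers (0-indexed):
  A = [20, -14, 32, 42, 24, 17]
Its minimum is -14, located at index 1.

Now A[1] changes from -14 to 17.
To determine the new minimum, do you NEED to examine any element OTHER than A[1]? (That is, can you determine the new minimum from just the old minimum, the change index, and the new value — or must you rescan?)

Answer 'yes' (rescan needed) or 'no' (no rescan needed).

Old min = -14 at index 1
Change at index 1: -14 -> 17
Index 1 WAS the min and new value 17 > old min -14. Must rescan other elements to find the new min.
Needs rescan: yes

Answer: yes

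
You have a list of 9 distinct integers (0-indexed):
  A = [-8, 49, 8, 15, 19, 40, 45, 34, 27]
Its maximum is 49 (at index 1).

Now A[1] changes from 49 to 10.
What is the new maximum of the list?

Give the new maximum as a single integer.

Answer: 45

Derivation:
Old max = 49 (at index 1)
Change: A[1] 49 -> 10
Changed element WAS the max -> may need rescan.
  Max of remaining elements: 45
  New max = max(10, 45) = 45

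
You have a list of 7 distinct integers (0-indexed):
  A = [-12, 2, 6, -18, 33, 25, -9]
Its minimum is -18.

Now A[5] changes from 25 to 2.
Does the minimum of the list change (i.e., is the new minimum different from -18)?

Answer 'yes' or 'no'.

Answer: no

Derivation:
Old min = -18
Change: A[5] 25 -> 2
Changed element was NOT the min; min changes only if 2 < -18.
New min = -18; changed? no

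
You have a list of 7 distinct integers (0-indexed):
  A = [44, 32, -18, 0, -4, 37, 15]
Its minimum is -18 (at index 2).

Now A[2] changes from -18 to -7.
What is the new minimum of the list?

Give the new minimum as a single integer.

Old min = -18 (at index 2)
Change: A[2] -18 -> -7
Changed element WAS the min. Need to check: is -7 still <= all others?
  Min of remaining elements: -4
  New min = min(-7, -4) = -7

Answer: -7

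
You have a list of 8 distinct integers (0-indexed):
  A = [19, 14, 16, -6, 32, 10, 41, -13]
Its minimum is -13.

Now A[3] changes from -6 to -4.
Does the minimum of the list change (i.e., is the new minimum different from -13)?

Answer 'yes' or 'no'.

Answer: no

Derivation:
Old min = -13
Change: A[3] -6 -> -4
Changed element was NOT the min; min changes only if -4 < -13.
New min = -13; changed? no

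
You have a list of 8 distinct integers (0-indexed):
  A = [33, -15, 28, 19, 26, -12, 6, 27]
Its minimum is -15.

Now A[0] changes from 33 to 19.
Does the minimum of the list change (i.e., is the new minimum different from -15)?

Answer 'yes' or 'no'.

Answer: no

Derivation:
Old min = -15
Change: A[0] 33 -> 19
Changed element was NOT the min; min changes only if 19 < -15.
New min = -15; changed? no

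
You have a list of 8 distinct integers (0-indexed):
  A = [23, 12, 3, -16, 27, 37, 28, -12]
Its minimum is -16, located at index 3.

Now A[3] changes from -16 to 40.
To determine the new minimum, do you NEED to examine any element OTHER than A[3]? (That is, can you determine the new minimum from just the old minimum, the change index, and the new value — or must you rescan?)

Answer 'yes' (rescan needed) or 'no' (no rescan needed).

Old min = -16 at index 3
Change at index 3: -16 -> 40
Index 3 WAS the min and new value 40 > old min -16. Must rescan other elements to find the new min.
Needs rescan: yes

Answer: yes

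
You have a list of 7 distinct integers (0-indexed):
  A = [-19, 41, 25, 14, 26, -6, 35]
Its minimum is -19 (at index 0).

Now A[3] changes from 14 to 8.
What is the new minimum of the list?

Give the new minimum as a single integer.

Old min = -19 (at index 0)
Change: A[3] 14 -> 8
Changed element was NOT the old min.
  New min = min(old_min, new_val) = min(-19, 8) = -19

Answer: -19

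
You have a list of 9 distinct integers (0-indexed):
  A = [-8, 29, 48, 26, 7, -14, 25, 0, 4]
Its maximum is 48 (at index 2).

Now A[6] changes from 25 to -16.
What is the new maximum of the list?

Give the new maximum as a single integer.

Answer: 48

Derivation:
Old max = 48 (at index 2)
Change: A[6] 25 -> -16
Changed element was NOT the old max.
  New max = max(old_max, new_val) = max(48, -16) = 48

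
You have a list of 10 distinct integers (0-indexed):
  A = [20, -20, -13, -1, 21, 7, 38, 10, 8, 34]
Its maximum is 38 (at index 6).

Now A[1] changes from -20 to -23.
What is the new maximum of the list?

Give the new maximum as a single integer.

Old max = 38 (at index 6)
Change: A[1] -20 -> -23
Changed element was NOT the old max.
  New max = max(old_max, new_val) = max(38, -23) = 38

Answer: 38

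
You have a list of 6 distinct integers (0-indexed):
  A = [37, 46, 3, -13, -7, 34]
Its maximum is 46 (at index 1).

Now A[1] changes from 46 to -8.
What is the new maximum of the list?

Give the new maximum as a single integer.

Answer: 37

Derivation:
Old max = 46 (at index 1)
Change: A[1] 46 -> -8
Changed element WAS the max -> may need rescan.
  Max of remaining elements: 37
  New max = max(-8, 37) = 37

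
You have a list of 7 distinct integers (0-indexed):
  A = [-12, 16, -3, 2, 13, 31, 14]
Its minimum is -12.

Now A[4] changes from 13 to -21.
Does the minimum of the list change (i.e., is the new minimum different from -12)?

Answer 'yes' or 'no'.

Answer: yes

Derivation:
Old min = -12
Change: A[4] 13 -> -21
Changed element was NOT the min; min changes only if -21 < -12.
New min = -21; changed? yes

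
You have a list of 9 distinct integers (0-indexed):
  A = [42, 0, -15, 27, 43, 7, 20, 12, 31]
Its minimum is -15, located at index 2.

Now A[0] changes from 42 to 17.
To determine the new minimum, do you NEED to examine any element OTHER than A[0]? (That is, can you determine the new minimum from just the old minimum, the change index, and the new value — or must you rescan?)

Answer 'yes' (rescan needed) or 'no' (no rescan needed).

Answer: no

Derivation:
Old min = -15 at index 2
Change at index 0: 42 -> 17
Index 0 was NOT the min. New min = min(-15, 17). No rescan of other elements needed.
Needs rescan: no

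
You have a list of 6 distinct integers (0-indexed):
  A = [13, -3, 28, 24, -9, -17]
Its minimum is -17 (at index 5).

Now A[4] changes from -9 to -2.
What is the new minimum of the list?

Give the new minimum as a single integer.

Old min = -17 (at index 5)
Change: A[4] -9 -> -2
Changed element was NOT the old min.
  New min = min(old_min, new_val) = min(-17, -2) = -17

Answer: -17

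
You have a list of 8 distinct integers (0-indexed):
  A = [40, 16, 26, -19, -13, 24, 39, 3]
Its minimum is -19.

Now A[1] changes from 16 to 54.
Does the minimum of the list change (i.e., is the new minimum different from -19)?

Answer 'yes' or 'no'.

Answer: no

Derivation:
Old min = -19
Change: A[1] 16 -> 54
Changed element was NOT the min; min changes only if 54 < -19.
New min = -19; changed? no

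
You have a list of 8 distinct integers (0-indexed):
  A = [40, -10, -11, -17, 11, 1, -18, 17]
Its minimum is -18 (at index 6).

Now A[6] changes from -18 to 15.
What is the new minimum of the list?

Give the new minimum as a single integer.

Old min = -18 (at index 6)
Change: A[6] -18 -> 15
Changed element WAS the min. Need to check: is 15 still <= all others?
  Min of remaining elements: -17
  New min = min(15, -17) = -17

Answer: -17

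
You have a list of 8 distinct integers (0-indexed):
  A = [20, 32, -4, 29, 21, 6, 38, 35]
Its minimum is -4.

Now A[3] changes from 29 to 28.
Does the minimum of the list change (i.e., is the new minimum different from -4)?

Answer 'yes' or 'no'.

Answer: no

Derivation:
Old min = -4
Change: A[3] 29 -> 28
Changed element was NOT the min; min changes only if 28 < -4.
New min = -4; changed? no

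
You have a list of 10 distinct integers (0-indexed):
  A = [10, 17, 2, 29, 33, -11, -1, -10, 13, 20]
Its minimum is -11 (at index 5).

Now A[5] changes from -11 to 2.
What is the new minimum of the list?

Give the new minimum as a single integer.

Old min = -11 (at index 5)
Change: A[5] -11 -> 2
Changed element WAS the min. Need to check: is 2 still <= all others?
  Min of remaining elements: -10
  New min = min(2, -10) = -10

Answer: -10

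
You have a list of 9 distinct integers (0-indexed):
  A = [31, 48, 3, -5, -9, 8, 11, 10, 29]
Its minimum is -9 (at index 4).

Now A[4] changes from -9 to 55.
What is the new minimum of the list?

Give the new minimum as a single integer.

Answer: -5

Derivation:
Old min = -9 (at index 4)
Change: A[4] -9 -> 55
Changed element WAS the min. Need to check: is 55 still <= all others?
  Min of remaining elements: -5
  New min = min(55, -5) = -5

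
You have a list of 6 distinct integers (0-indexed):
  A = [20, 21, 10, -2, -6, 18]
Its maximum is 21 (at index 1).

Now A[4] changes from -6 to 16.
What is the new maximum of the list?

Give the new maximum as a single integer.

Old max = 21 (at index 1)
Change: A[4] -6 -> 16
Changed element was NOT the old max.
  New max = max(old_max, new_val) = max(21, 16) = 21

Answer: 21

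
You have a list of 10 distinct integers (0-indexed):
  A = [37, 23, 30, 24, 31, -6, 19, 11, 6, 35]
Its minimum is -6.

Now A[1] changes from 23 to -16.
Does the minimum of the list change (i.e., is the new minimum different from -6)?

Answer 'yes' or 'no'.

Old min = -6
Change: A[1] 23 -> -16
Changed element was NOT the min; min changes only if -16 < -6.
New min = -16; changed? yes

Answer: yes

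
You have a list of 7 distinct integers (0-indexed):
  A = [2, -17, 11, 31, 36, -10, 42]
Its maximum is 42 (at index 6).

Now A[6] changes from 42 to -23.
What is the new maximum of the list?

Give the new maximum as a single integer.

Old max = 42 (at index 6)
Change: A[6] 42 -> -23
Changed element WAS the max -> may need rescan.
  Max of remaining elements: 36
  New max = max(-23, 36) = 36

Answer: 36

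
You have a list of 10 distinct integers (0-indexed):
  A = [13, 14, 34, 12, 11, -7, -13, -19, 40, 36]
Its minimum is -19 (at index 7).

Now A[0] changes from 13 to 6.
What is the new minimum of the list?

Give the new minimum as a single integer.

Old min = -19 (at index 7)
Change: A[0] 13 -> 6
Changed element was NOT the old min.
  New min = min(old_min, new_val) = min(-19, 6) = -19

Answer: -19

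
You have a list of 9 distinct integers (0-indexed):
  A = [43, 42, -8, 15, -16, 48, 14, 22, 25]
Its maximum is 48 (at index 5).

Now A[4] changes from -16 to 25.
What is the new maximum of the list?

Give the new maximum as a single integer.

Answer: 48

Derivation:
Old max = 48 (at index 5)
Change: A[4] -16 -> 25
Changed element was NOT the old max.
  New max = max(old_max, new_val) = max(48, 25) = 48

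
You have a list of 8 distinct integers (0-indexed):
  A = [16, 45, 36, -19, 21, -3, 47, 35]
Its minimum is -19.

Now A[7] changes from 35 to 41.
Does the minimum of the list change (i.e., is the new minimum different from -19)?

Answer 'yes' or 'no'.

Old min = -19
Change: A[7] 35 -> 41
Changed element was NOT the min; min changes only if 41 < -19.
New min = -19; changed? no

Answer: no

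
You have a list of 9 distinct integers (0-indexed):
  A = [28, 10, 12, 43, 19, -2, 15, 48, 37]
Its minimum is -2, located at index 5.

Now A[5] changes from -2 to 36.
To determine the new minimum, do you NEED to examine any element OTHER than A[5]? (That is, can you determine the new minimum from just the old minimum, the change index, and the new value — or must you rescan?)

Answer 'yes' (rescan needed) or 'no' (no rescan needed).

Answer: yes

Derivation:
Old min = -2 at index 5
Change at index 5: -2 -> 36
Index 5 WAS the min and new value 36 > old min -2. Must rescan other elements to find the new min.
Needs rescan: yes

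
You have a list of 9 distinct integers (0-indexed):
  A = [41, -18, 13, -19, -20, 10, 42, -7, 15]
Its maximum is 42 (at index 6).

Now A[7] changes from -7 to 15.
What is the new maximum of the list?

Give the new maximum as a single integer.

Answer: 42

Derivation:
Old max = 42 (at index 6)
Change: A[7] -7 -> 15
Changed element was NOT the old max.
  New max = max(old_max, new_val) = max(42, 15) = 42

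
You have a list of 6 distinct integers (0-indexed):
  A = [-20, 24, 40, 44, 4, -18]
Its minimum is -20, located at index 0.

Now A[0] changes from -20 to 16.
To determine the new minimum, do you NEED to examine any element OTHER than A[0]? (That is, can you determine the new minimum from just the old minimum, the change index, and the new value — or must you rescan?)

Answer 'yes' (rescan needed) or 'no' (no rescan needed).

Answer: yes

Derivation:
Old min = -20 at index 0
Change at index 0: -20 -> 16
Index 0 WAS the min and new value 16 > old min -20. Must rescan other elements to find the new min.
Needs rescan: yes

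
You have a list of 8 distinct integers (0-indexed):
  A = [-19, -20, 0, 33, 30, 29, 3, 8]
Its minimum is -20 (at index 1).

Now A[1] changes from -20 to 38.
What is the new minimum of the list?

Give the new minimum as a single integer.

Answer: -19

Derivation:
Old min = -20 (at index 1)
Change: A[1] -20 -> 38
Changed element WAS the min. Need to check: is 38 still <= all others?
  Min of remaining elements: -19
  New min = min(38, -19) = -19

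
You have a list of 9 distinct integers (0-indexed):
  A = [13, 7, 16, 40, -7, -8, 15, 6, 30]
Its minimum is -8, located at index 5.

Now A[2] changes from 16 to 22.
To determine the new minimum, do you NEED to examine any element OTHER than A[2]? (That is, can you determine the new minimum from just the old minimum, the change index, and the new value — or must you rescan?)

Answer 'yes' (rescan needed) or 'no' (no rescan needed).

Answer: no

Derivation:
Old min = -8 at index 5
Change at index 2: 16 -> 22
Index 2 was NOT the min. New min = min(-8, 22). No rescan of other elements needed.
Needs rescan: no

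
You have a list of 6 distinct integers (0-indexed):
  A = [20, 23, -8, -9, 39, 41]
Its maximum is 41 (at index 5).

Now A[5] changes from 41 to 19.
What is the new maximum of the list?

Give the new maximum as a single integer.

Answer: 39

Derivation:
Old max = 41 (at index 5)
Change: A[5] 41 -> 19
Changed element WAS the max -> may need rescan.
  Max of remaining elements: 39
  New max = max(19, 39) = 39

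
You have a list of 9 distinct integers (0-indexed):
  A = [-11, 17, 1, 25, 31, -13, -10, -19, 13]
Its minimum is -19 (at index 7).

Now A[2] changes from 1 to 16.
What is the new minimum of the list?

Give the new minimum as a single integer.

Answer: -19

Derivation:
Old min = -19 (at index 7)
Change: A[2] 1 -> 16
Changed element was NOT the old min.
  New min = min(old_min, new_val) = min(-19, 16) = -19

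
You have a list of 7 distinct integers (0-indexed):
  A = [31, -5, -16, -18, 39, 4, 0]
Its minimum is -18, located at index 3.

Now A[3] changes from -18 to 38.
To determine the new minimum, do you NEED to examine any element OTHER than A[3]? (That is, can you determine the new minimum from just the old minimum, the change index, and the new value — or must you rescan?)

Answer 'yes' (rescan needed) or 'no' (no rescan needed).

Answer: yes

Derivation:
Old min = -18 at index 3
Change at index 3: -18 -> 38
Index 3 WAS the min and new value 38 > old min -18. Must rescan other elements to find the new min.
Needs rescan: yes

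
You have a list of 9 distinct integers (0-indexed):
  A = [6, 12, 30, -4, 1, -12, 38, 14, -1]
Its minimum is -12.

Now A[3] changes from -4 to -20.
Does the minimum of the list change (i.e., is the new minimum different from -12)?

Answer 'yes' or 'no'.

Old min = -12
Change: A[3] -4 -> -20
Changed element was NOT the min; min changes only if -20 < -12.
New min = -20; changed? yes

Answer: yes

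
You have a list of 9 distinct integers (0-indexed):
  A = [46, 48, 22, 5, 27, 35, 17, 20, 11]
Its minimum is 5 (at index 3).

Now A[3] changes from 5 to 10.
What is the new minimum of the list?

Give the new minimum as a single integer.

Old min = 5 (at index 3)
Change: A[3] 5 -> 10
Changed element WAS the min. Need to check: is 10 still <= all others?
  Min of remaining elements: 11
  New min = min(10, 11) = 10

Answer: 10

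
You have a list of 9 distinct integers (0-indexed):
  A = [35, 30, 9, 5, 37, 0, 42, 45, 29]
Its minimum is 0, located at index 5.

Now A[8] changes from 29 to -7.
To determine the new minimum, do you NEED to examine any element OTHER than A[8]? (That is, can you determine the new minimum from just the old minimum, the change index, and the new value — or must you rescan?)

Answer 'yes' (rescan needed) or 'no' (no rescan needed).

Answer: no

Derivation:
Old min = 0 at index 5
Change at index 8: 29 -> -7
Index 8 was NOT the min. New min = min(0, -7). No rescan of other elements needed.
Needs rescan: no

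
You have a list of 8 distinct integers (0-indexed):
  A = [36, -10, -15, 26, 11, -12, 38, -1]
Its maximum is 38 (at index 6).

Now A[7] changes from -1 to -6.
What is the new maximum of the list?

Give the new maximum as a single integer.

Answer: 38

Derivation:
Old max = 38 (at index 6)
Change: A[7] -1 -> -6
Changed element was NOT the old max.
  New max = max(old_max, new_val) = max(38, -6) = 38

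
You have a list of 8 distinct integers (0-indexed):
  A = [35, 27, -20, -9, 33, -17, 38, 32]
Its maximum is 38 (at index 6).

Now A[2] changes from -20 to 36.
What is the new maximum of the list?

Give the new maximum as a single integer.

Old max = 38 (at index 6)
Change: A[2] -20 -> 36
Changed element was NOT the old max.
  New max = max(old_max, new_val) = max(38, 36) = 38

Answer: 38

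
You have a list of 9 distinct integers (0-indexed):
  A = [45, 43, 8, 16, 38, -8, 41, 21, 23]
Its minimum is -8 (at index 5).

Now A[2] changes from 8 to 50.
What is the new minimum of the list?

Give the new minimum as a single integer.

Answer: -8

Derivation:
Old min = -8 (at index 5)
Change: A[2] 8 -> 50
Changed element was NOT the old min.
  New min = min(old_min, new_val) = min(-8, 50) = -8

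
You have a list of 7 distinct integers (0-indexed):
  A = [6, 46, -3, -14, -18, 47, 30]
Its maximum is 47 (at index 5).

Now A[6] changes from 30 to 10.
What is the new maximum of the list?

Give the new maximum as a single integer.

Old max = 47 (at index 5)
Change: A[6] 30 -> 10
Changed element was NOT the old max.
  New max = max(old_max, new_val) = max(47, 10) = 47

Answer: 47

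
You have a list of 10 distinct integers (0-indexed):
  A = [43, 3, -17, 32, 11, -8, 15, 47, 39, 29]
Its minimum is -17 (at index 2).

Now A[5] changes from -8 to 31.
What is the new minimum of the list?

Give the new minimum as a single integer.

Old min = -17 (at index 2)
Change: A[5] -8 -> 31
Changed element was NOT the old min.
  New min = min(old_min, new_val) = min(-17, 31) = -17

Answer: -17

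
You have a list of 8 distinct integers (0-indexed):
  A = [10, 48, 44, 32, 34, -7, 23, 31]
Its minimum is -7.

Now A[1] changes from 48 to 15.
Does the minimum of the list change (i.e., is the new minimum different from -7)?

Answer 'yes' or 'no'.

Answer: no

Derivation:
Old min = -7
Change: A[1] 48 -> 15
Changed element was NOT the min; min changes only if 15 < -7.
New min = -7; changed? no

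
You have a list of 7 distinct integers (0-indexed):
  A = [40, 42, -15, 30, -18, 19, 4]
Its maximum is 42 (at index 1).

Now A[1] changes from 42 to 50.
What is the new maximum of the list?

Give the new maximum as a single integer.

Answer: 50

Derivation:
Old max = 42 (at index 1)
Change: A[1] 42 -> 50
Changed element WAS the max -> may need rescan.
  Max of remaining elements: 40
  New max = max(50, 40) = 50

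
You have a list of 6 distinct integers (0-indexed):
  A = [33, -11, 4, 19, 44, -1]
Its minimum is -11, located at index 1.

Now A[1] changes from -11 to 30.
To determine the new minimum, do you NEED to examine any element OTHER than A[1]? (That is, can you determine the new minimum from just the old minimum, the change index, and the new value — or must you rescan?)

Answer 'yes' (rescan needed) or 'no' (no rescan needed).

Old min = -11 at index 1
Change at index 1: -11 -> 30
Index 1 WAS the min and new value 30 > old min -11. Must rescan other elements to find the new min.
Needs rescan: yes

Answer: yes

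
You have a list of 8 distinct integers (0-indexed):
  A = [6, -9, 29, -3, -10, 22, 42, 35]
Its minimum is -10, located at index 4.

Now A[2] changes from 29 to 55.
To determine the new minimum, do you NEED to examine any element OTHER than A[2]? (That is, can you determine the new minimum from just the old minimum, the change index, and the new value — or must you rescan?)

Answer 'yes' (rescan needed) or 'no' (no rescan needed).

Answer: no

Derivation:
Old min = -10 at index 4
Change at index 2: 29 -> 55
Index 2 was NOT the min. New min = min(-10, 55). No rescan of other elements needed.
Needs rescan: no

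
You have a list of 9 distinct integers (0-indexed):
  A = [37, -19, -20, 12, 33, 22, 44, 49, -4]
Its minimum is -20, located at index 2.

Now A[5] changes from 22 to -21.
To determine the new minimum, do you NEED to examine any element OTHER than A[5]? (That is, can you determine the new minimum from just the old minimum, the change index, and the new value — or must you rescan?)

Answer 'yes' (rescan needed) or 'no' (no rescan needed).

Old min = -20 at index 2
Change at index 5: 22 -> -21
Index 5 was NOT the min. New min = min(-20, -21). No rescan of other elements needed.
Needs rescan: no

Answer: no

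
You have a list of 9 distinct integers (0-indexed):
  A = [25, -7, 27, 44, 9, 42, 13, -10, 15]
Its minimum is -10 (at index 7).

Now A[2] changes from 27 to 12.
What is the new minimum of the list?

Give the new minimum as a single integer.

Old min = -10 (at index 7)
Change: A[2] 27 -> 12
Changed element was NOT the old min.
  New min = min(old_min, new_val) = min(-10, 12) = -10

Answer: -10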